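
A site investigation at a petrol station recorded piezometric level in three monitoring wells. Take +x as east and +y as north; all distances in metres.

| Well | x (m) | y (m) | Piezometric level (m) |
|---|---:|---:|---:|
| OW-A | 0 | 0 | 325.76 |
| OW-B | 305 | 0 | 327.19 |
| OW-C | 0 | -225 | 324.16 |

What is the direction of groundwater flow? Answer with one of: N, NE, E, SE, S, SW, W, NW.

∂h/∂x = (327.19 − 325.76) / (305 − 0) = +0.004689
∂h/∂y = (324.16 − 325.76) / (-225 − 0) = +0.007111
Flow = −∇h = (-0.004689 east, -0.007111 north), which points southwest.

SW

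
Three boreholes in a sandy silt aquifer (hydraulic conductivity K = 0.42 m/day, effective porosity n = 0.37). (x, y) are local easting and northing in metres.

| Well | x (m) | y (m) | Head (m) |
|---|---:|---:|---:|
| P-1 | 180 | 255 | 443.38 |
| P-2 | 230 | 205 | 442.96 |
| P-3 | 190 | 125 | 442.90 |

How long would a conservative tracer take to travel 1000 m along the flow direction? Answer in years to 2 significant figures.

400 years

With h = a·x + b·y + c and P-1 as origin, the differences give:
  50·a + (-50)·b = -0.42
  10·a + (-130)·b = -0.48
Eliminate b (×(-130) and ×(-50), subtract): -6000·a = 30.600 → a = ∂h/∂x = -0.005100
Back-substitute: b = ∂h/∂y = +0.003300.
|∇h| = √(-0.005100² + 0.003300²) = 0.006075
Seepage velocity v = K·i/n = 0.42 × 0.006075 / 0.37 = 0.006896 m/day.
t = 1000 / 0.006896 = 1.45e+05 days = 397 years.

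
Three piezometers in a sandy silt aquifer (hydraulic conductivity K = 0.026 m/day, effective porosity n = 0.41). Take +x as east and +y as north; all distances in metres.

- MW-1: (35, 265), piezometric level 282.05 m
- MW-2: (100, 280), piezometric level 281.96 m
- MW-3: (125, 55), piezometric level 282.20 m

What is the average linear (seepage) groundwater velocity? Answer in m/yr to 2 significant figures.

With h = a·x + b·y + c and MW-1 as origin, the differences give:
  65·a + 15·b = -0.09
  90·a + (-210)·b = +0.15
Eliminate b (×(-210) and ×15, subtract): -15000·a = 16.650 → a = ∂h/∂x = -0.001110
Back-substitute: b = ∂h/∂y = -0.001190.
|∇h| = √(-0.001110² + -0.001190²) = 0.001627
Seepage velocity v = K·i/n = 0.026 × 0.001627 / 0.41 = 0.0001032 m/day = 0.03769 m/yr.

0.038 m/yr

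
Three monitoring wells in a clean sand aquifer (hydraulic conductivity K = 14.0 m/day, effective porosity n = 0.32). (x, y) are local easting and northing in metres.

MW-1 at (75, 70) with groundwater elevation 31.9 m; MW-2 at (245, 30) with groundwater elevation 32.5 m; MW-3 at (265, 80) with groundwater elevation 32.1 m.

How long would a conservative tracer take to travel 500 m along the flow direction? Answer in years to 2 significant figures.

Differences from MW-1: to MW-2 (Δx, Δy, Δh) = (170, -40, +0.6); to MW-3 = (190, 10, +0.2).
Solve a·Δx + b·Δy = Δh: det = 170·10 − 190·(-40) = 9300.
∂h/∂x = [(+0.6)·10 − (+0.2)·(-40)] / 9300 = +0.001505
∂h/∂y = [170·(+0.2) − 190·(+0.6)] / 9300 = -0.008602
|∇h| = √(0.001505² + -0.008602²) = 0.008733
Seepage velocity v = K·i/n = 14.0 × 0.008733 / 0.32 = 0.3821 m/day.
t = 500 / 0.3821 = 1309 days = 3.58 years.

3.6 years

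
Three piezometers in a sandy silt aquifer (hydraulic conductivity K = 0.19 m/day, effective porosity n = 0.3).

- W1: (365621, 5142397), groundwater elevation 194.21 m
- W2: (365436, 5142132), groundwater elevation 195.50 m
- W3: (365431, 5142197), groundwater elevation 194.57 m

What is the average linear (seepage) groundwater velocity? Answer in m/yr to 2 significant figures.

4.2 m/yr

With h = a·x + b·y + c and W1 as origin, the differences give:
  (-185)·a + (-265)·b = +1.29
  (-190)·a + (-200)·b = +0.36
Eliminate b (×(-200) and ×(-265), subtract): -13350·a = -162.600 → a = ∂h/∂x = +0.01218
Back-substitute: b = ∂h/∂y = -0.01337.
|∇h| = √(0.01218² + -0.01337²) = 0.01809
Seepage velocity v = K·i/n = 0.19 × 0.01809 / 0.3 = 0.01146 m/day = 4.186 m/yr.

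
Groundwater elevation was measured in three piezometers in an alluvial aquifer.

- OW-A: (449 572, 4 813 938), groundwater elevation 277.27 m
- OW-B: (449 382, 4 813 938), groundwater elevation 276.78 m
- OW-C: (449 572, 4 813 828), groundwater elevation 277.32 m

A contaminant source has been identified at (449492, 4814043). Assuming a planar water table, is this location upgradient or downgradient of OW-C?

∂h/∂x = (276.78 − 277.27) / (449382 − 449572) = +0.002579
∂h/∂y = (277.32 − 277.27) / (4813828 − 4813938) = -0.0004545
Head at (449492, 4814043) = 277.27 + (+0.002579)·(-80) + (-0.0004545)·(105) = 277.02 m.
That is lower than the 277.32 m at OW-C, so the point is downgradient.

downgradient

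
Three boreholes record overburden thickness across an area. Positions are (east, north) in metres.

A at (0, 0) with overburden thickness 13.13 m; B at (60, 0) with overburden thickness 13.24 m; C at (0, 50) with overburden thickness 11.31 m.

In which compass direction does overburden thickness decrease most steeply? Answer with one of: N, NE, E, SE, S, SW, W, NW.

N

∂d/∂x = (13.24 − 13.13) / (60 − 0) = +0.001833
∂d/∂y = (11.31 − 13.13) / (50 − 0) = -0.03640
Steepest decrease is along −∇f = (-0.001833 E, +0.03640 N) → north.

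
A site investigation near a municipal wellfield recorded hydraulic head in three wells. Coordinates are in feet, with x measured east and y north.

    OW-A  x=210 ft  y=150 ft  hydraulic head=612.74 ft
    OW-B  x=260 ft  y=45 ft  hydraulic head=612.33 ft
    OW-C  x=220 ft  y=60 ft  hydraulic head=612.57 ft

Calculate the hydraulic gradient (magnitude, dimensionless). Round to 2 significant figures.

0.0057

Differences from OW-A: to OW-B (Δx, Δy, Δh) = (50, -105, -0.41); to OW-C = (10, -90, -0.17).
Determinant of the coordinate differences = 50·(-90) − 10·(-105) = -3450.
∂h/∂x = [(-0.41)·(-90) − (-0.17)·(-105)] / -3450 = -0.005522
∂h/∂y = [50·(-0.17) − 10·(-0.41)] / -3450 = +0.001275
|∇h| = √(-0.005522² + 0.001275²) = 0.005667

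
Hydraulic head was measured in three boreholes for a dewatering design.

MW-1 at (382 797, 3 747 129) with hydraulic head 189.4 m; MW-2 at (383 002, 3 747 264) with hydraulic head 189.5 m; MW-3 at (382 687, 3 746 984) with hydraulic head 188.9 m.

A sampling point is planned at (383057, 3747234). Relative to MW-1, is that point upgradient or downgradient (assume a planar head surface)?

downgradient

Differences from MW-1: to MW-2 (Δx, Δy, Δh) = (205, 135, +0.1); to MW-3 = (-110, -145, -0.5).
Solve a·Δx + b·Δy = Δh: det = 205·(-145) − (-110)·135 = -14875.
∂h/∂x = [(+0.1)·(-145) − (-0.5)·135] / -14875 = -0.003563
∂h/∂y = [205·(-0.5) − (-110)·(+0.1)] / -14875 = +0.006151
Head at (383057, 3747234) = 189.4 + (-0.003563)·(260) + (+0.006151)·(105) = 189.12 m.
That is lower than the 189.4 m at MW-1, so the point is downgradient.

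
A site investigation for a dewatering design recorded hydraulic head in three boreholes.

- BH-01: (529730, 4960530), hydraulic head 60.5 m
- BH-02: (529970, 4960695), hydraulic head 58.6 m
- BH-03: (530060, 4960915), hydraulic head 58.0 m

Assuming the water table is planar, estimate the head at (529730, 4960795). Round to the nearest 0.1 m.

60.7 m

With h = a·x + b·y + c and BH-01 as origin, the differences give:
  240·a + 165·b = -1.9
  330·a + 385·b = -2.5
Eliminate b (×385 and ×165, subtract): 37950·a = -319.00 → a = ∂h/∂x = -0.008406
Back-substitute: b = ∂h/∂y = +0.0007115.
h(529730, 4960795) = 60.5 + (-0.008406)·(0) + (+0.0007115)·(265) = 60.5 -0.000 +0.189 = 60.689 m.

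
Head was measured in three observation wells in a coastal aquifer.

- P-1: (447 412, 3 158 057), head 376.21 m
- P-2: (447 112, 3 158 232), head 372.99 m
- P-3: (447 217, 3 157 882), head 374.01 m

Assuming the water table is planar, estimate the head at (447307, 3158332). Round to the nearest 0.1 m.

Differences from P-1: to P-2 (Δx, Δy, Δh) = (-300, 175, -3.22); to P-3 = (-195, -175, -2.20).
Determinant of the coordinate differences = (-300)·(-175) − (-195)·175 = 86625.
∂h/∂x = [(-3.22)·(-175) − (-2.20)·175] / 86625 = +0.01095
∂h/∂y = [(-300)·(-2.20) − (-195)·(-3.22)] / 86625 = +0.0003706
h(447307, 3158332) = 376.21 + (+0.01095)·(-105) + (+0.0003706)·(275) = 376.21 -1.150 +0.102 = 375.162 m.

375.2 m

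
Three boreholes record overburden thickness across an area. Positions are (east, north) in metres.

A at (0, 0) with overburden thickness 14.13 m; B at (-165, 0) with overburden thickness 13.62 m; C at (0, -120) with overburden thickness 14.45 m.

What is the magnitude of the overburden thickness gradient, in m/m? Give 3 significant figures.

∂d/∂x = (13.62 − 14.13) / (-165 − 0) = +0.003091
∂d/∂y = (14.45 − 14.13) / (-120 − 0) = -0.002667
|∇f| = √(0.003091² + -0.002667²) = 0.004083 m/m

0.00408 m/m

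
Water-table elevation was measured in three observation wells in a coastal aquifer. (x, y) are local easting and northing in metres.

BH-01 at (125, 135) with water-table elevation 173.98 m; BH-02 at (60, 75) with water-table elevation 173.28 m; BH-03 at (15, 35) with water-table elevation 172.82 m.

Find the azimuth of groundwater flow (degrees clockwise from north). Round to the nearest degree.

Taking BH-01 as reference: BH-02−BH-01 = (-65, -60, -0.70); BH-03−BH-01 = (-110, -100, -1.16).
Determinant of the coordinate differences = (-65)·(-100) − (-110)·(-60) = -100.
∂h/∂x = [(-0.70)·(-100) − (-1.16)·(-60)] / -100 = -0.004000
∂h/∂y = [(-65)·(-1.16) − (-110)·(-0.70)] / -100 = +0.01600
Flow direction (−∇h) has components (+0.004000 E, -0.01600 N).
Azimuth = atan2(E, N) = atan2(+0.004000, -0.01600) = 166.0° ≈ 166°.

166°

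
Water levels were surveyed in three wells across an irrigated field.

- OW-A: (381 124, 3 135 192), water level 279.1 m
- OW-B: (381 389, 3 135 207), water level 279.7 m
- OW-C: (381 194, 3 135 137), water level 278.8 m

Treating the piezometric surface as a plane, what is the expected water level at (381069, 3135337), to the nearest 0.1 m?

280.1 m

Three-point gradient (reference OW-A): Δ to OW-B = (265, 15, +0.6), Δ to OW-C = (70, -55, -0.3).
∂h/∂x = +0.001824, ∂h/∂y = +0.007776 (det = -15625).
h(381069, 3135337) = 279.1 + (+0.001824)·(-55) + (+0.007776)·(145) = 279.1 -0.100 +1.128 = 280.127 m.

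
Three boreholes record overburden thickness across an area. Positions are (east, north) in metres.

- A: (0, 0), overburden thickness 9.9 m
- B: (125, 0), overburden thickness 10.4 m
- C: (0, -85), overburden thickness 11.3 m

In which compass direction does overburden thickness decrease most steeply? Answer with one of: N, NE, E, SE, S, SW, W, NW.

∂d/∂x = (10.4 − 9.9) / (125 − 0) = +0.004000
∂d/∂y = (11.3 − 9.9) / (-85 − 0) = -0.01647
Steepest decrease is along −∇f = (-0.004000 E, +0.01647 N) → north.

N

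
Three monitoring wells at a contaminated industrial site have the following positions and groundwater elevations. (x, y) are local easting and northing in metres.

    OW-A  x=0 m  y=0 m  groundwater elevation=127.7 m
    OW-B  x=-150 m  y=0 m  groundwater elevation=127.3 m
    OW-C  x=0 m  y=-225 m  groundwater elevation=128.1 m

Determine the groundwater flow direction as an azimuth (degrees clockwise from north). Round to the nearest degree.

304°

∂h/∂x = (127.3 − 127.7) / (-150 − 0) = +0.002667
∂h/∂y = (128.1 − 127.7) / (-225 − 0) = -0.001778
Flow direction (−∇h) has components (-0.002667 E, +0.001778 N).
Azimuth = atan2(E, N) = atan2(-0.002667, +0.001778) = 303.7° ≈ 304°.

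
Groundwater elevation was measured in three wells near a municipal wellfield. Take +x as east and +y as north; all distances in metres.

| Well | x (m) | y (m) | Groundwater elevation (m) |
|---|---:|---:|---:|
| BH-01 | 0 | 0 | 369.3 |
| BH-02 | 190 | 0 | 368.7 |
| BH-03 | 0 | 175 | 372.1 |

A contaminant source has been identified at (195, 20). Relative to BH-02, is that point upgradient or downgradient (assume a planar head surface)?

upgradient

∂h/∂x = (368.7 − 369.3) / (190 − 0) = -0.003158
∂h/∂y = (372.1 − 369.3) / (175 − 0) = +0.01600
Head at (195, 20) = 369.3 + (-0.003158)·(195) + (+0.01600)·(20) = 369.00 m.
That is higher than the 368.7 m at BH-02, so the point is upgradient.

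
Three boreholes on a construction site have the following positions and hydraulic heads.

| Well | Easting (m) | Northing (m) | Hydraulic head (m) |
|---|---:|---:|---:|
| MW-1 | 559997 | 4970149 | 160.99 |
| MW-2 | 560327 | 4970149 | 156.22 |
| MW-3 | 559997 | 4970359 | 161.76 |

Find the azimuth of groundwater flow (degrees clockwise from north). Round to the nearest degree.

104°

∂h/∂x = (156.22 − 160.99) / (560327 − 559997) = -0.01445
∂h/∂y = (161.76 − 160.99) / (4970359 − 4970149) = +0.003667
Flow direction (−∇h) has components (+0.01445 E, -0.003667 N).
Azimuth = atan2(E, N) = atan2(+0.01445, -0.003667) = 104.2° ≈ 104°.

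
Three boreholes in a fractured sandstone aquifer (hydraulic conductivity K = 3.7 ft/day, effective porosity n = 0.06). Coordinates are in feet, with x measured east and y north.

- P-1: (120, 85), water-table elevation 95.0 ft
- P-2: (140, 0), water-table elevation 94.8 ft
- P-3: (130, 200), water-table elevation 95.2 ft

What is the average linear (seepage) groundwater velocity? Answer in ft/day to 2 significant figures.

0.17 ft/day

Differences from P-1: to P-2 (Δx, Δy, Δh) = (20, -85, -0.2); to P-3 = (10, 115, +0.2).
Solve a·Δx + b·Δy = Δh: det = 20·115 − 10·(-85) = 3150.
∂h/∂x = [(-0.2)·115 − (+0.2)·(-85)] / 3150 = -0.001905
∂h/∂y = [20·(+0.2) − 10·(-0.2)] / 3150 = +0.001905
|∇h| = √(-0.001905² + 0.001905²) = 0.002694
Seepage velocity v = K·i/n = 3.7 × 0.002694 / 0.06 = 0.1661 ft/day.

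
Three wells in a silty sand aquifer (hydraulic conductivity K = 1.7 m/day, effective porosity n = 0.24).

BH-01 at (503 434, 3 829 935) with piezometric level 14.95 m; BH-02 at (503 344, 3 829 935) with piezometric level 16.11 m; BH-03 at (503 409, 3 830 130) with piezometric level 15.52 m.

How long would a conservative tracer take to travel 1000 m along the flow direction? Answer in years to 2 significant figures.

Taking BH-01 as reference: BH-02−BH-01 = (-90, 0, +1.16); BH-03−BH-01 = (-25, 195, +0.57).
Solve a·Δx + b·Δy = Δh: det = (-90)·195 − (-25)·0 = -17550.
∂h/∂x = [(+1.16)·195 − (+0.57)·0] / -17550 = -0.01289
∂h/∂y = [(-90)·(+0.57) − (-25)·(+1.16)] / -17550 = +0.001271
|∇h| = √(-0.01289² + 0.001271²) = 0.01295
Seepage velocity v = K·i/n = 1.7 × 0.01295 / 0.24 = 0.09173 m/day.
t = 1000 / 0.09173 = 1.09e+04 days = 29.8 years.

30 years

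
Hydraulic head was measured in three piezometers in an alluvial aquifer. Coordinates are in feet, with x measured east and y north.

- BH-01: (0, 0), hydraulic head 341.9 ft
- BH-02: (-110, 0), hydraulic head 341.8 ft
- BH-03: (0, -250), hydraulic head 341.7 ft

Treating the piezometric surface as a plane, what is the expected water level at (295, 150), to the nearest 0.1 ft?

∂h/∂x = (341.8 − 341.9) / (-110 − 0) = +0.0009091
∂h/∂y = (341.7 − 341.9) / (-250 − 0) = +0.0008000
h(295, 150) = 341.9 + (+0.0009091)·(295) + (+0.0008000)·(150) = 341.9 +0.268 +0.120 = 342.288 ft.

342.3 ft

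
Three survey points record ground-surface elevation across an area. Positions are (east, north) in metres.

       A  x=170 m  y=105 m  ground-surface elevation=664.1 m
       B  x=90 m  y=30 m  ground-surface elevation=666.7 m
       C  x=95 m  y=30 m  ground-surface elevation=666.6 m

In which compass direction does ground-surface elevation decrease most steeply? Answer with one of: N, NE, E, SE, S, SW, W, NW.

NE

With z = a·x + b·y + c and A as origin, the differences give:
  (-80)·a + (-75)·b = +2.6
  (-75)·a + (-75)·b = +2.5
Eliminate b (×(-75) and ×(-75), subtract): 375·a = -7.50 → a = ∂z/∂x = -0.02000
Back-substitute: b = ∂z/∂y = -0.01333.
Steepest decrease is along −∇f = (+0.02000 E, +0.01333 N) → northeast.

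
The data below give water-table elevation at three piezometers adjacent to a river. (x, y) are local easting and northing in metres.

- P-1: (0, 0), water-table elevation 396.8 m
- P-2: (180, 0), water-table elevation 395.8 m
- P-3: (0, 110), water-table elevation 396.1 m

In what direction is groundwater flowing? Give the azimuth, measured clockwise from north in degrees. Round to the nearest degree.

∂h/∂x = (395.8 − 396.8) / (180 − 0) = -0.005556
∂h/∂y = (396.1 − 396.8) / (110 − 0) = -0.006364
Flow direction (−∇h) has components (+0.005556 E, +0.006364 N).
Azimuth = atan2(E, N) = atan2(+0.005556, +0.006364) = 41.1° ≈ 041°.

041°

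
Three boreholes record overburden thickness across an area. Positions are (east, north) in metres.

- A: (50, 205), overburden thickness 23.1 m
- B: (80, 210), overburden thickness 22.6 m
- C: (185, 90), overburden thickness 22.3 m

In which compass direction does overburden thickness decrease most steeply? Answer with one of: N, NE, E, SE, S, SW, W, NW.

NE

With d = a·x + b·y + c and A as origin, the differences give:
  30·a + 5·b = -0.5
  135·a + (-115)·b = -0.8
Eliminate b (×(-115) and ×5, subtract): -4125·a = 61.50 → a = ∂d/∂x = -0.01491
Back-substitute: b = ∂d/∂y = -0.01055.
Steepest decrease is along −∇f = (+0.01491 E, +0.01055 N) → northeast.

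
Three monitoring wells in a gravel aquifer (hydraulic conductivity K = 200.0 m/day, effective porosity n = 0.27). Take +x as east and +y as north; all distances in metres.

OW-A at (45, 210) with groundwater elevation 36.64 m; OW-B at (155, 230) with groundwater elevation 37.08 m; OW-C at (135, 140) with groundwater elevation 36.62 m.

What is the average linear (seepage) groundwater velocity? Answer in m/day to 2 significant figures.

Differences from OW-A: to OW-B (Δx, Δy, Δh) = (110, 20, +0.44); to OW-C = (90, -70, -0.02).
Determinant of the coordinate differences = 110·(-70) − 90·20 = -9500.
∂h/∂x = [(+0.44)·(-70) − (-0.02)·20] / -9500 = +0.003200
∂h/∂y = [110·(-0.02) − 90·(+0.44)] / -9500 = +0.004400
|∇h| = √(0.003200² + 0.004400²) = 0.005441
Seepage velocity v = K·i/n = 200.0 × 0.005441 / 0.27 = 4.03 m/day.

4.0 m/day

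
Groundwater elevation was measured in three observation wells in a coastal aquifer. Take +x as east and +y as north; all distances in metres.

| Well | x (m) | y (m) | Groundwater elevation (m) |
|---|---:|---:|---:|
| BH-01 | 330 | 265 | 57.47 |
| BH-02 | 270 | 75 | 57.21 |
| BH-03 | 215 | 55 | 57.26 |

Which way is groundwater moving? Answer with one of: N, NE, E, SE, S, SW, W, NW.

Differences from BH-01: to BH-02 (Δx, Δy, Δh) = (-60, -190, -0.26); to BH-03 = (-115, -210, -0.21).
Solve a·Δx + b·Δy = Δh: det = (-60)·(-210) − (-115)·(-190) = -9250.
∂h/∂x = [(-0.26)·(-210) − (-0.21)·(-190)] / -9250 = -0.001589
∂h/∂y = [(-60)·(-0.21) − (-115)·(-0.26)] / -9250 = +0.001870
Flow = −∇h = (+0.001589 east, -0.001870 north), which points southeast.

SE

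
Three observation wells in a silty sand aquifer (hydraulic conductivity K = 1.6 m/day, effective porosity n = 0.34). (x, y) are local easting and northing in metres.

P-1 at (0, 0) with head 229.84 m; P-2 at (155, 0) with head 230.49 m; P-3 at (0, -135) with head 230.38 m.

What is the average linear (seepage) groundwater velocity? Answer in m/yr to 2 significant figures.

∂h/∂x = (230.49 − 229.84) / (155 − 0) = +0.004194
∂h/∂y = (230.38 − 229.84) / (-135 − 0) = -0.004000
|∇h| = √(0.004194² + -0.004000²) = 0.005796
Seepage velocity v = K·i/n = 1.6 × 0.005796 / 0.34 = 0.02728 m/day = 9.964 m/yr.

10.0 m/yr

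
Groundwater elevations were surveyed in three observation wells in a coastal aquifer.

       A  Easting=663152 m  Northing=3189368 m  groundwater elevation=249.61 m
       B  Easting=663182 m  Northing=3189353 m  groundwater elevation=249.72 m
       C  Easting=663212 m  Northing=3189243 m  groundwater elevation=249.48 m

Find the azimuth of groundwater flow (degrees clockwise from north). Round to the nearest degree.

With h = a·x + b·y + c and A as origin, the differences give:
  30·a + (-15)·b = +0.11
  60·a + (-125)·b = -0.13
Eliminate b (×(-125) and ×(-15), subtract): -2850·a = -15.700 → a = ∂h/∂x = +0.005509
Back-substitute: b = ∂h/∂y = +0.003684.
Flow direction (−∇h) has components (-0.005509 E, -0.003684 N).
Azimuth = atan2(E, N) = atan2(-0.005509, -0.003684) = 236.2° ≈ 236°.

236°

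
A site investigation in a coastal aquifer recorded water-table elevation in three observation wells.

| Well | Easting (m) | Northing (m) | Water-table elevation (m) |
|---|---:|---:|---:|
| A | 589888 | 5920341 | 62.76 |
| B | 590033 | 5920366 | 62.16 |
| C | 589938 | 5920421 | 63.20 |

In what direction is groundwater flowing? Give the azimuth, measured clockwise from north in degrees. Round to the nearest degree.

Taking A as reference: B−A = (145, 25, -0.60); C−A = (50, 80, +0.44).
Solve a·Δx + b·Δy = Δh: det = 145·80 − 50·25 = 10350.
∂h/∂x = [(-0.60)·80 − (+0.44)·25] / 10350 = -0.005700
∂h/∂y = [145·(+0.44) − 50·(-0.60)] / 10350 = +0.009063
Flow direction (−∇h) has components (+0.005700 E, -0.009063 N).
Azimuth = atan2(E, N) = atan2(+0.005700, -0.009063) = 147.8° ≈ 148°.

148°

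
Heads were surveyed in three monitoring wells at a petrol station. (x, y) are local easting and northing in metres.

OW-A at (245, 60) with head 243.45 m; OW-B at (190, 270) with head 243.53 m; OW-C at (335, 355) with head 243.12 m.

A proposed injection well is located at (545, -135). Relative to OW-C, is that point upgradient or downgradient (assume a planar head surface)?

downgradient

Taking OW-A as reference: OW-B−OW-A = (-55, 210, +0.08); OW-C−OW-A = (90, 295, -0.33).
Solve a·Δx + b·Δy = Δh: det = (-55)·295 − 90·210 = -35125.
∂h/∂x = [(+0.08)·295 − (-0.33)·210] / -35125 = -0.002645
∂h/∂y = [(-55)·(-0.33) − 90·(+0.08)] / -35125 = -0.0003117
Head at (545, -135) = 243.45 + (-0.002645)·(300) + (-0.0003117)·(-195) = 242.72 m.
That is lower than the 243.12 m at OW-C, so the point is downgradient.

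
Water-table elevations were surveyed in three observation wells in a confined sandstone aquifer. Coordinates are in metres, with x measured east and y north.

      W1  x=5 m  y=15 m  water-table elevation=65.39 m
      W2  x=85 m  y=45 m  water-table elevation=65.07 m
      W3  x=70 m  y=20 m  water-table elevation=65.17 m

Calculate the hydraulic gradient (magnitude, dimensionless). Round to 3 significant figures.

Three-point gradient (reference W1): Δ to W2 = (80, 30, -0.32), Δ to W3 = (65, 5, -0.22).
∂h/∂x = -0.003226, ∂h/∂y = -0.002065 (det = -1550).
|∇h| = √(-0.003226² + -0.002065²) = 0.00383

0.00383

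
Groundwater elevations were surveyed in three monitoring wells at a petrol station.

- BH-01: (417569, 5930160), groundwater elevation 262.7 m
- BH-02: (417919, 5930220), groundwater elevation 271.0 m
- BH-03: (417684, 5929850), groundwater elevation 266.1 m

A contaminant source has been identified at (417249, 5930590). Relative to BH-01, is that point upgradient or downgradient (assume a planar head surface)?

downgradient

Taking BH-01 as reference: BH-02−BH-01 = (350, 60, +8.3); BH-03−BH-01 = (115, -310, +3.4).
Determinant of the coordinate differences = 350·(-310) − 115·60 = -115400.
∂h/∂x = [(+8.3)·(-310) − (+3.4)·60] / -115400 = +0.02406
∂h/∂y = [350·(+3.4) − 115·(+8.3)] / -115400 = -0.002041
Head at (417249, 5930590) = 262.7 + (+0.02406)·(-320) + (-0.002041)·(430) = 254.12 m.
That is lower than the 262.7 m at BH-01, so the point is downgradient.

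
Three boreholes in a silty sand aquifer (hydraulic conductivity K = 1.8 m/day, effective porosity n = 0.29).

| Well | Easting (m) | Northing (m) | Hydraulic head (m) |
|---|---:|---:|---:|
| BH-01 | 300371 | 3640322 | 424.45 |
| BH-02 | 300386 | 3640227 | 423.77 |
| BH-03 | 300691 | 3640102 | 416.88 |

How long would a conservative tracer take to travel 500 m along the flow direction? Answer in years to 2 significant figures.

Three-point gradient (reference BH-01): Δ to BH-02 = (15, -95, -0.68), Δ to BH-03 = (320, -220, -7.57).
∂h/∂x = -0.02102, ∂h/∂y = +0.003839 (det = 27100).
|∇h| = √(-0.02102² + 0.003839²) = 0.02137
Seepage velocity v = K·i/n = 1.8 × 0.02137 / 0.29 = 0.1326 m/day.
t = 500 / 0.1326 = 3771 days = 10.3 years.

10 years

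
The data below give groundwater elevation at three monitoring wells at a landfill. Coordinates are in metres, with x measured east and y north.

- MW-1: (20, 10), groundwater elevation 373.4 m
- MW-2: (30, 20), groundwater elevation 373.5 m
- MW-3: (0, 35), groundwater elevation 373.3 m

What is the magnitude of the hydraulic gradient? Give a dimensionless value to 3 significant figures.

0.00809

Taking MW-1 as reference: MW-2−MW-1 = (10, 10, +0.1); MW-3−MW-1 = (-20, 25, -0.1).
Determinant of the coordinate differences = 10·25 − (-20)·10 = 450.
∂h/∂x = [(+0.1)·25 − (-0.1)·10] / 450 = +0.007778
∂h/∂y = [10·(-0.1) − (-20)·(+0.1)] / 450 = +0.002222
|∇h| = √(0.007778² + 0.002222²) = 0.008089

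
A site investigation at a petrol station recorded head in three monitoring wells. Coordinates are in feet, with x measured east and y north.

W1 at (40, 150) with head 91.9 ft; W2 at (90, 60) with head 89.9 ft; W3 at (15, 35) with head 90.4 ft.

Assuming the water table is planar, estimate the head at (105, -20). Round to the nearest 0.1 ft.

Taking W1 as reference: W2−W1 = (50, -90, -2.0); W3−W1 = (-25, -115, -1.5).
Solve a·Δx + b·Δy = Δh: det = 50·(-115) − (-25)·(-90) = -8000.
∂h/∂x = [(-2.0)·(-115) − (-1.5)·(-90)] / -8000 = -0.01188
∂h/∂y = [50·(-1.5) − (-25)·(-2.0)] / -8000 = +0.01562
h(105, -20) = 91.9 + (-0.01188)·(65) + (+0.01562)·(-170) = 91.9 -0.772 -2.656 = 88.472 ft.

88.5 ft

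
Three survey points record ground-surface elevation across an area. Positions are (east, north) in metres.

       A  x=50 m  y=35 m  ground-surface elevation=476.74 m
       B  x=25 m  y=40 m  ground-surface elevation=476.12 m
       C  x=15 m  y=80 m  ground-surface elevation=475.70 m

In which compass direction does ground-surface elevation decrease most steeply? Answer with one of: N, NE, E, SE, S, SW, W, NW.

Three-point gradient (reference A): Δ to B = (-25, 5, -0.62), Δ to C = (-35, 45, -1.04).
∂z/∂x = +0.02389, ∂z/∂y = -0.004526 (det = -950).
Steepest decrease is along −∇f = (-0.02389 E, +0.004526 N) → west.

W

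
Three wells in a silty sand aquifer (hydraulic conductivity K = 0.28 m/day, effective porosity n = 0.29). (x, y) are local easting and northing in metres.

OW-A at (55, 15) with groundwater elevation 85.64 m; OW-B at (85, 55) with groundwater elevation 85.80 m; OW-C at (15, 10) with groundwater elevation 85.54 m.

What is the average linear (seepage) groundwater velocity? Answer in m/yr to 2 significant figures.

With h = a·x + b·y + c and OW-A as origin, the differences give:
  30·a + 40·b = +0.16
  (-40)·a + (-5)·b = -0.10
Eliminate b (×(-5) and ×40, subtract): 1450·a = 3.200 → a = ∂h/∂x = +0.002207
Back-substitute: b = ∂h/∂y = +0.002345.
|∇h| = √(0.002207² + 0.002345²) = 0.00322
Seepage velocity v = K·i/n = 0.28 × 0.00322 / 0.29 = 0.003109 m/day = 1.136 m/yr.

1.1 m/yr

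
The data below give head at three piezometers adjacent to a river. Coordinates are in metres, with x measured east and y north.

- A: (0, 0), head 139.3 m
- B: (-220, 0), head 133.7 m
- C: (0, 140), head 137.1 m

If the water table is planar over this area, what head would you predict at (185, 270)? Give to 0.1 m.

∂h/∂x = (133.7 − 139.3) / (-220 − 0) = +0.02545
∂h/∂y = (137.1 − 139.3) / (140 − 0) = -0.01571
h(185, 270) = 139.3 + (+0.02545)·(185) + (-0.01571)·(270) = 139.3 +4.709 -4.243 = 139.766 m.

139.8 m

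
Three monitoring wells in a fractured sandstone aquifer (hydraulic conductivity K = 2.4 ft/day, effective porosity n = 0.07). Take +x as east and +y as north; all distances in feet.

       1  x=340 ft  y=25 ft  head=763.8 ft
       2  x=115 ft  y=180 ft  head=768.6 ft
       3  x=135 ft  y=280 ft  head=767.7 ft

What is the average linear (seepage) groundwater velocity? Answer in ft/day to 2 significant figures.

0.84 ft/day

Differences from 1: to 2 (Δx, Δy, Δh) = (-225, 155, +4.8); to 3 = (-205, 255, +3.9).
Determinant of the coordinate differences = (-225)·255 − (-205)·155 = -25600.
∂h/∂x = [(+4.8)·255 − (+3.9)·155] / -25600 = -0.02420
∂h/∂y = [(-225)·(+3.9) − (-205)·(+4.8)] / -25600 = -0.004160
|∇h| = √(-0.02420² + -0.004160²) = 0.02455
Seepage velocity v = K·i/n = 2.4 × 0.02455 / 0.07 = 0.8417 ft/day.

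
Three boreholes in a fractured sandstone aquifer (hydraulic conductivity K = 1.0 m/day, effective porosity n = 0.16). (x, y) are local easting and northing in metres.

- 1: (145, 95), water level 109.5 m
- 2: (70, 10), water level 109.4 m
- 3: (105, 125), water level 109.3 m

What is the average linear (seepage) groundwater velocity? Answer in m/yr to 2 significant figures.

9.2 m/yr

Taking 1 as reference: 2−1 = (-75, -85, -0.1); 3−1 = (-40, 30, -0.2).
Determinant of the coordinate differences = (-75)·30 − (-40)·(-85) = -5650.
∂h/∂x = [(-0.1)·30 − (-0.2)·(-85)] / -5650 = +0.003540
∂h/∂y = [(-75)·(-0.2) − (-40)·(-0.1)] / -5650 = -0.001947
|∇h| = √(0.003540² + -0.001947²) = 0.00404
Seepage velocity v = K·i/n = 1.0 × 0.00404 / 0.16 = 0.02525 m/day = 9.223 m/yr.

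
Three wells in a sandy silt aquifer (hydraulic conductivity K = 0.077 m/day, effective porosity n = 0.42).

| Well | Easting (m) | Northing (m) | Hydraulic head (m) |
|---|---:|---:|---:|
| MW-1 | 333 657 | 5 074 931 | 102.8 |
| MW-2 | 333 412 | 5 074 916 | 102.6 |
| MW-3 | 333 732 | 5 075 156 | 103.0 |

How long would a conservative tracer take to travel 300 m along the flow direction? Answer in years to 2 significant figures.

4500 years

With h = a·x + b·y + c and MW-1 as origin, the differences give:
  (-245)·a + (-15)·b = -0.2
  75·a + 225·b = +0.2
Eliminate b (×225 and ×(-15), subtract): -54000·a = -42.00 → a = ∂h/∂x = +0.0007778
Back-substitute: b = ∂h/∂y = +0.0006296.
|∇h| = √(0.0007778² + 0.0006296²) = 0.001001
Seepage velocity v = K·i/n = 0.077 × 0.001001 / 0.42 = 0.0001835 m/day.
t = 300 / 0.0001835 = 1.635e+06 days = 4.48e+03 years.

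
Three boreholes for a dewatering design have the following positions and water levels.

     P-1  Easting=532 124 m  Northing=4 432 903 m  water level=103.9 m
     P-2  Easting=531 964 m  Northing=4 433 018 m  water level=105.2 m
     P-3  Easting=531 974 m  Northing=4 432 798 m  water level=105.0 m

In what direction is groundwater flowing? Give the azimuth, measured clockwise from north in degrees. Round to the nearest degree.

094°

With h = a·x + b·y + c and P-1 as origin, the differences give:
  (-160)·a + 115·b = +1.3
  (-150)·a + (-105)·b = +1.1
Eliminate b (×(-105) and ×115, subtract): 34050·a = -263.00 → a = ∂h/∂x = -0.007724
Back-substitute: b = ∂h/∂y = +0.0005580.
Flow direction (−∇h) has components (+0.007724 E, -0.0005580 N).
Azimuth = atan2(E, N) = atan2(+0.007724, -0.0005580) = 94.1° ≈ 094°.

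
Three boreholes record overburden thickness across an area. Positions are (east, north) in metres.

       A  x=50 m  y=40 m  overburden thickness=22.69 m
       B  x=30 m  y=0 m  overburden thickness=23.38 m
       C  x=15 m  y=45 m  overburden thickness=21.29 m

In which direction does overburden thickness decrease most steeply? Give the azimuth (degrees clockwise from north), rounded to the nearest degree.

With d = a·x + b·y + c and A as origin, the differences give:
  (-20)·a + (-40)·b = +0.69
  (-35)·a + 5·b = -1.40
Eliminate b (×5 and ×(-40), subtract): -1500·a = -52.550 → a = ∂d/∂x = +0.03503
Back-substitute: b = ∂d/∂y = -0.03477.
Steepest decrease is along −∇f: components (-0.03503 E, +0.03477 N).
Azimuth = atan2(-0.03503, +0.03477) = 314.8° ≈ 315°.

315°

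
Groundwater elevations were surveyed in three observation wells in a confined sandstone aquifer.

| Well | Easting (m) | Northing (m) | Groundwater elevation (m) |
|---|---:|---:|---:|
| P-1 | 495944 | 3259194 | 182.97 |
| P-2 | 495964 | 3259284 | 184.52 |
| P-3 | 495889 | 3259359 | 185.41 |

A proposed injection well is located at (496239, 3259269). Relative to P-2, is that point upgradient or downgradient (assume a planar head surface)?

upgradient

Differences from P-1: to P-2 (Δx, Δy, Δh) = (20, 90, +1.55); to P-3 = (-55, 165, +2.44).
Determinant of the coordinate differences = 20·165 − (-55)·90 = 8250.
∂h/∂x = [(+1.55)·165 − (+2.44)·90] / 8250 = +0.004382
∂h/∂y = [20·(+2.44) − (-55)·(+1.55)] / 8250 = +0.01625
Head at (496239, 3259269) = 182.97 + (+0.004382)·(295) + (+0.01625)·(75) = 185.48 m.
That is higher than the 184.52 m at P-2, so the point is upgradient.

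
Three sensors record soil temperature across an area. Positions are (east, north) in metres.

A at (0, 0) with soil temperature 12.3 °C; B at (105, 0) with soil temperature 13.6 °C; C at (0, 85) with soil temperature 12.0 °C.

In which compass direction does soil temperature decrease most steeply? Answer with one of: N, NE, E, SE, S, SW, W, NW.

∂T/∂x = (13.6 − 12.3) / (105 − 0) = +0.01238
∂T/∂y = (12.0 − 12.3) / (85 − 0) = -0.003529
Steepest decrease is along −∇f = (-0.01238 E, +0.003529 N) → west.

W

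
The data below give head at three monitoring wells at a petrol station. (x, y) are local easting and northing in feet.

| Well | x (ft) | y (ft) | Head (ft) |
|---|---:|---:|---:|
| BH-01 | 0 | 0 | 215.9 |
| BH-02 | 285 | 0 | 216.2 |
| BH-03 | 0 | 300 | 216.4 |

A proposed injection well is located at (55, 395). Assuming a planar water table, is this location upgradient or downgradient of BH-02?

∂h/∂x = (216.2 − 215.9) / (285 − 0) = +0.001053
∂h/∂y = (216.4 − 215.9) / (300 − 0) = +0.001667
Head at (55, 395) = 215.9 + (+0.001053)·(55) + (+0.001667)·(395) = 216.62 ft.
That is higher than the 216.2 ft at BH-02, so the point is upgradient.

upgradient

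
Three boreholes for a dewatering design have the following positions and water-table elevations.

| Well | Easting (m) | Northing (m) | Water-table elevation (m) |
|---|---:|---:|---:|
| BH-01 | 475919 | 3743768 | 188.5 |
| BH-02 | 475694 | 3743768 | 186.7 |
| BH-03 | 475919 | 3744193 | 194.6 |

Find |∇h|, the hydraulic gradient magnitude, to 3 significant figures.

0.0164

∂h/∂x = (186.7 − 188.5) / (475694 − 475919) = +0.008000
∂h/∂y = (194.6 − 188.5) / (3744193 − 3743768) = +0.01435
|∇h| = √(0.008000² + 0.01435²) = 0.01643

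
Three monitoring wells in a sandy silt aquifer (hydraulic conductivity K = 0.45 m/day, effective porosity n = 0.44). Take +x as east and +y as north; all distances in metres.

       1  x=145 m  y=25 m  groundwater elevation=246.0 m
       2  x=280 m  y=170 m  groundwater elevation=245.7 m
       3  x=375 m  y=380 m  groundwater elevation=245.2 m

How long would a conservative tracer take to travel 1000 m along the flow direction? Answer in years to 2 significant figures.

970 years

With h = a·x + b·y + c and 1 as origin, the differences give:
  135·a + 145·b = -0.3
  230·a + 355·b = -0.8
Eliminate b (×355 and ×145, subtract): 14575·a = 9.50 → a = ∂h/∂x = +0.0006518
Back-substitute: b = ∂h/∂y = -0.002676.
|∇h| = √(0.0006518² + -0.002676²) = 0.002754
Seepage velocity v = K·i/n = 0.45 × 0.002754 / 0.44 = 0.002817 m/day.
t = 1000 / 0.002817 = 3.55e+05 days = 972 years.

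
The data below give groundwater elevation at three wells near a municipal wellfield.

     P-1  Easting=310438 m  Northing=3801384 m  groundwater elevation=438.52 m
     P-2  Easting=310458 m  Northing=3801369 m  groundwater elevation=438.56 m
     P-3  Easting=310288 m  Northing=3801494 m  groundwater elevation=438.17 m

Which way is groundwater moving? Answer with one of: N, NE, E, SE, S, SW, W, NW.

SW

Differences from P-1: to P-2 (Δx, Δy, Δh) = (20, -15, +0.04); to P-3 = (-150, 110, -0.35).
Solve a·Δx + b·Δy = Δh: det = 20·110 − (-150)·(-15) = -50.
∂h/∂x = [(+0.04)·110 − (-0.35)·(-15)] / -50 = +0.01700
∂h/∂y = [20·(-0.35) − (-150)·(+0.04)] / -50 = +0.02000
Flow = −∇h = (-0.01700 east, -0.02000 north), which points southwest.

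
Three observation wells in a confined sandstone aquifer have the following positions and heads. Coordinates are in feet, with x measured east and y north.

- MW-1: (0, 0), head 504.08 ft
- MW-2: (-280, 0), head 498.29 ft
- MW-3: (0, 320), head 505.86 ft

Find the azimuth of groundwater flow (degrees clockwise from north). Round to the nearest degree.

∂h/∂x = (498.29 − 504.08) / (-280 − 0) = +0.02068
∂h/∂y = (505.86 − 504.08) / (320 − 0) = +0.005563
Flow direction (−∇h) has components (-0.02068 E, -0.005563 N).
Azimuth = atan2(E, N) = atan2(-0.02068, -0.005563) = 254.9° ≈ 255°.

255°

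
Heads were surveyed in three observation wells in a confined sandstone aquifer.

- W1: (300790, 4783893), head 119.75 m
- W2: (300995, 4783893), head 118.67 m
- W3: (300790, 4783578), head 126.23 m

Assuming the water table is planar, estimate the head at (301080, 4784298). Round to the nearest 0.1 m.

109.9 m

∂h/∂x = (118.67 − 119.75) / (300995 − 300790) = -0.005268
∂h/∂y = (126.23 − 119.75) / (4783578 − 4783893) = -0.02057
h(301080, 4784298) = 119.75 + (-0.005268)·(290) + (-0.02057)·(405) = 119.75 -1.528 -8.331 = 109.891 m.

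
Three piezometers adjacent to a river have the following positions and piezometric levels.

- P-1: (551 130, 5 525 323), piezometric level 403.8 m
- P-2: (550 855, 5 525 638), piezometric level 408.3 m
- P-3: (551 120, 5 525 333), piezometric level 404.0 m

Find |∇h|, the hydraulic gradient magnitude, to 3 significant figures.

0.0515

Taking P-1 as reference: P-2−P-1 = (-275, 315, +4.5); P-3−P-1 = (-10, 10, +0.2).
Determinant of the coordinate differences = (-275)·10 − (-10)·315 = 400.
∂h/∂x = [(+4.5)·10 − (+0.2)·315] / 400 = -0.04500
∂h/∂y = [(-275)·(+0.2) − (-10)·(+4.5)] / 400 = -0.02500
|∇h| = √(-0.04500² + -0.02500²) = 0.05148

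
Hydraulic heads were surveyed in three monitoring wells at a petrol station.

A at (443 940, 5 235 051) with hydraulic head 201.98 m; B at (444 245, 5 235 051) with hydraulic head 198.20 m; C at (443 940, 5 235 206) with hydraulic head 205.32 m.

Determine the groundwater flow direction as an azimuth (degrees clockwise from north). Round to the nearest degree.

∂h/∂x = (198.20 − 201.98) / (444245 − 443940) = -0.01239
∂h/∂y = (205.32 − 201.98) / (5235206 − 5235051) = +0.02155
Flow direction (−∇h) has components (+0.01239 E, -0.02155 N).
Azimuth = atan2(E, N) = atan2(+0.01239, -0.02155) = 150.1° ≈ 150°.

150°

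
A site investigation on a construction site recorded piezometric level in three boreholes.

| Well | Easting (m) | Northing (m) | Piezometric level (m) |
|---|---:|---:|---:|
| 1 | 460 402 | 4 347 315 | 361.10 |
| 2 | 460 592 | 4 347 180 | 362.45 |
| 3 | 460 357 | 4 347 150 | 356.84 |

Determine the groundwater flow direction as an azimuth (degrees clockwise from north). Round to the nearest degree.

227°

With h = a·x + b·y + c and 1 as origin, the differences give:
  190·a + (-135)·b = +1.35
  (-45)·a + (-165)·b = -4.26
Eliminate b (×(-165) and ×(-135), subtract): -37425·a = -797.850 → a = ∂h/∂x = +0.02132
Back-substitute: b = ∂h/∂y = +0.02000.
Flow direction (−∇h) has components (-0.02132 E, -0.02000 N).
Azimuth = atan2(E, N) = atan2(-0.02132, -0.02000) = 226.8° ≈ 227°.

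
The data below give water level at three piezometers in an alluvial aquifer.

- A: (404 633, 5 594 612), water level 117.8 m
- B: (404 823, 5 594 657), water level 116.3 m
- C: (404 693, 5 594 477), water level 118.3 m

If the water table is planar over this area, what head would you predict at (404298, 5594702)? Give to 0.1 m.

With h = a·x + b·y + c and A as origin, the differences give:
  190·a + 45·b = -1.5
  60·a + (-135)·b = +0.5
Eliminate b (×(-135) and ×45, subtract): -28350·a = 180.00 → a = ∂h/∂x = -0.006349
Back-substitute: b = ∂h/∂y = -0.006526.
h(404298, 5594702) = 117.8 + (-0.006349)·(-335) + (-0.006526)·(90) = 117.8 +2.127 -0.587 = 119.340 m.

119.3 m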